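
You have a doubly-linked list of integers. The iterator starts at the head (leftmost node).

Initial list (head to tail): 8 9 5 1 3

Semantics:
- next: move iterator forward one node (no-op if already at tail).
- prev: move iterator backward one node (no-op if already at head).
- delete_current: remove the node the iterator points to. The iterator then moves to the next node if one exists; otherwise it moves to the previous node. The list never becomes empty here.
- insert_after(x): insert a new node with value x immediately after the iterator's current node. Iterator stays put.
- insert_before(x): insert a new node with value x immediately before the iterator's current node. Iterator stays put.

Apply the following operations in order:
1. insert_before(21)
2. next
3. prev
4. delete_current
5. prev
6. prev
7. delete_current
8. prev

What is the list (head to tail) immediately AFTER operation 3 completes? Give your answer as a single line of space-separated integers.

After 1 (insert_before(21)): list=[21, 8, 9, 5, 1, 3] cursor@8
After 2 (next): list=[21, 8, 9, 5, 1, 3] cursor@9
After 3 (prev): list=[21, 8, 9, 5, 1, 3] cursor@8

Answer: 21 8 9 5 1 3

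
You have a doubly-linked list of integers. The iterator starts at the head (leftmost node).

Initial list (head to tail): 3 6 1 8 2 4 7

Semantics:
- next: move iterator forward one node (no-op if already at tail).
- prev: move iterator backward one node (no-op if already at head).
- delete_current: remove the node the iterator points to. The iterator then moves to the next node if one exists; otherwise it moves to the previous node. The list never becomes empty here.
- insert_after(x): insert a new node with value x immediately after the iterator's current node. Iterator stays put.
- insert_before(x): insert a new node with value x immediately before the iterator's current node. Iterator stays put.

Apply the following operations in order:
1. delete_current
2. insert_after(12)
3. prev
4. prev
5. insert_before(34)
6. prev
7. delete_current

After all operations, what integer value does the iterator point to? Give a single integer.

Answer: 6

Derivation:
After 1 (delete_current): list=[6, 1, 8, 2, 4, 7] cursor@6
After 2 (insert_after(12)): list=[6, 12, 1, 8, 2, 4, 7] cursor@6
After 3 (prev): list=[6, 12, 1, 8, 2, 4, 7] cursor@6
After 4 (prev): list=[6, 12, 1, 8, 2, 4, 7] cursor@6
After 5 (insert_before(34)): list=[34, 6, 12, 1, 8, 2, 4, 7] cursor@6
After 6 (prev): list=[34, 6, 12, 1, 8, 2, 4, 7] cursor@34
After 7 (delete_current): list=[6, 12, 1, 8, 2, 4, 7] cursor@6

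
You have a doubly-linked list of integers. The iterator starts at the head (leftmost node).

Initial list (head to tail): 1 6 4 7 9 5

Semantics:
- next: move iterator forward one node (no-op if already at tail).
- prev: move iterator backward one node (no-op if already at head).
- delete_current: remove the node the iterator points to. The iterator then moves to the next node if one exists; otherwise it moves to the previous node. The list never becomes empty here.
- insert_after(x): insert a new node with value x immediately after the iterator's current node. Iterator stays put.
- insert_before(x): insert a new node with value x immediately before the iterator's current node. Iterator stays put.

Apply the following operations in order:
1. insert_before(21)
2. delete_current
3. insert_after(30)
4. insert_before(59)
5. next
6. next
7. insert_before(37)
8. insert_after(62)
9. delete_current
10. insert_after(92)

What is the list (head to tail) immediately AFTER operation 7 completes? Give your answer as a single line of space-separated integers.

Answer: 21 59 6 30 37 4 7 9 5

Derivation:
After 1 (insert_before(21)): list=[21, 1, 6, 4, 7, 9, 5] cursor@1
After 2 (delete_current): list=[21, 6, 4, 7, 9, 5] cursor@6
After 3 (insert_after(30)): list=[21, 6, 30, 4, 7, 9, 5] cursor@6
After 4 (insert_before(59)): list=[21, 59, 6, 30, 4, 7, 9, 5] cursor@6
After 5 (next): list=[21, 59, 6, 30, 4, 7, 9, 5] cursor@30
After 6 (next): list=[21, 59, 6, 30, 4, 7, 9, 5] cursor@4
After 7 (insert_before(37)): list=[21, 59, 6, 30, 37, 4, 7, 9, 5] cursor@4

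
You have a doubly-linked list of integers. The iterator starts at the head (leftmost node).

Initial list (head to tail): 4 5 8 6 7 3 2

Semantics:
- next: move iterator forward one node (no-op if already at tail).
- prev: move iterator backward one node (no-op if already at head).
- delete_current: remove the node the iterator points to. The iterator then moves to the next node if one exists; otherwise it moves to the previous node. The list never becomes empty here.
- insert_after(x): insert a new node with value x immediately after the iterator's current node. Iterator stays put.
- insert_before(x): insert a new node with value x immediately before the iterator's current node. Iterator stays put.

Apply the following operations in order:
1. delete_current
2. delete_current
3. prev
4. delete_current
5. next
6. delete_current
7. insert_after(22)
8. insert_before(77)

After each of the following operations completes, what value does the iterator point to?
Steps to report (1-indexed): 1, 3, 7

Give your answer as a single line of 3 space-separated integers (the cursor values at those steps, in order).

After 1 (delete_current): list=[5, 8, 6, 7, 3, 2] cursor@5
After 2 (delete_current): list=[8, 6, 7, 3, 2] cursor@8
After 3 (prev): list=[8, 6, 7, 3, 2] cursor@8
After 4 (delete_current): list=[6, 7, 3, 2] cursor@6
After 5 (next): list=[6, 7, 3, 2] cursor@7
After 6 (delete_current): list=[6, 3, 2] cursor@3
After 7 (insert_after(22)): list=[6, 3, 22, 2] cursor@3
After 8 (insert_before(77)): list=[6, 77, 3, 22, 2] cursor@3

Answer: 5 8 3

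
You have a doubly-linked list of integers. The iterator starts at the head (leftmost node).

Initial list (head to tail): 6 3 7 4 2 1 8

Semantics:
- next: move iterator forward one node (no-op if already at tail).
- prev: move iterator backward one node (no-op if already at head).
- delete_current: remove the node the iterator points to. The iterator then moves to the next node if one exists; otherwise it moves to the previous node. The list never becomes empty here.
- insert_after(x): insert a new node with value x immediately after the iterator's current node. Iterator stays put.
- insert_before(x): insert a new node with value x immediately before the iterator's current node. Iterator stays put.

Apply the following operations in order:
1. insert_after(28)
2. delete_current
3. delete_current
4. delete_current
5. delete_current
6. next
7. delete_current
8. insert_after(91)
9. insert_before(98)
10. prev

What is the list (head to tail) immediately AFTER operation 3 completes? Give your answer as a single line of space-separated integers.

Answer: 3 7 4 2 1 8

Derivation:
After 1 (insert_after(28)): list=[6, 28, 3, 7, 4, 2, 1, 8] cursor@6
After 2 (delete_current): list=[28, 3, 7, 4, 2, 1, 8] cursor@28
After 3 (delete_current): list=[3, 7, 4, 2, 1, 8] cursor@3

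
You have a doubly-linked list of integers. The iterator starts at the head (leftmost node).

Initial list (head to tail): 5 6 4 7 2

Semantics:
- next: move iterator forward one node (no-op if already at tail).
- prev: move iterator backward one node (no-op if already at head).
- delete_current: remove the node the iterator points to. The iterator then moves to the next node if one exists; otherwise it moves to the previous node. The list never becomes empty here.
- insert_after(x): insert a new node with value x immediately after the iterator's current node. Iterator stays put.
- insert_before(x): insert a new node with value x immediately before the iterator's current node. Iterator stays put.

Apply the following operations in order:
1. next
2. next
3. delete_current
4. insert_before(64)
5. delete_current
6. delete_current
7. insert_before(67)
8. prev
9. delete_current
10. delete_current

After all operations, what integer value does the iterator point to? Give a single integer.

After 1 (next): list=[5, 6, 4, 7, 2] cursor@6
After 2 (next): list=[5, 6, 4, 7, 2] cursor@4
After 3 (delete_current): list=[5, 6, 7, 2] cursor@7
After 4 (insert_before(64)): list=[5, 6, 64, 7, 2] cursor@7
After 5 (delete_current): list=[5, 6, 64, 2] cursor@2
After 6 (delete_current): list=[5, 6, 64] cursor@64
After 7 (insert_before(67)): list=[5, 6, 67, 64] cursor@64
After 8 (prev): list=[5, 6, 67, 64] cursor@67
After 9 (delete_current): list=[5, 6, 64] cursor@64
After 10 (delete_current): list=[5, 6] cursor@6

Answer: 6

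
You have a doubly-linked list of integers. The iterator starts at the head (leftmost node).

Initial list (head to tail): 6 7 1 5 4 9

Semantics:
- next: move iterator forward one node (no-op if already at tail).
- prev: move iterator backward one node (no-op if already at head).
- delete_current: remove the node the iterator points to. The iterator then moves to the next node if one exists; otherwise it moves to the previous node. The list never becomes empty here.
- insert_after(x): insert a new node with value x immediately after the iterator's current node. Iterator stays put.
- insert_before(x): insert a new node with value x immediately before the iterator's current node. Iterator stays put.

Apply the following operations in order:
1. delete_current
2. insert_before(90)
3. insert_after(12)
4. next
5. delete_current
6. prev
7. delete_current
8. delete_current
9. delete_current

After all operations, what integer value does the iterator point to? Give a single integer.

Answer: 4

Derivation:
After 1 (delete_current): list=[7, 1, 5, 4, 9] cursor@7
After 2 (insert_before(90)): list=[90, 7, 1, 5, 4, 9] cursor@7
After 3 (insert_after(12)): list=[90, 7, 12, 1, 5, 4, 9] cursor@7
After 4 (next): list=[90, 7, 12, 1, 5, 4, 9] cursor@12
After 5 (delete_current): list=[90, 7, 1, 5, 4, 9] cursor@1
After 6 (prev): list=[90, 7, 1, 5, 4, 9] cursor@7
After 7 (delete_current): list=[90, 1, 5, 4, 9] cursor@1
After 8 (delete_current): list=[90, 5, 4, 9] cursor@5
After 9 (delete_current): list=[90, 4, 9] cursor@4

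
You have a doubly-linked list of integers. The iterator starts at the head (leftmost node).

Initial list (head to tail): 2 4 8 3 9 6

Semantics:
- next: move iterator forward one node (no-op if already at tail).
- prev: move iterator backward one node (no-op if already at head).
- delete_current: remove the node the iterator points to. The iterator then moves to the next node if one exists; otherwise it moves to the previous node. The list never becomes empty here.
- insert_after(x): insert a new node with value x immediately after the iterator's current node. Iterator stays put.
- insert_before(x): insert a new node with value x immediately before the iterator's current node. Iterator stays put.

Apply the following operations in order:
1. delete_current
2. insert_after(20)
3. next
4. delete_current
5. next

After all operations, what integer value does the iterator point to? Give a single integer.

After 1 (delete_current): list=[4, 8, 3, 9, 6] cursor@4
After 2 (insert_after(20)): list=[4, 20, 8, 3, 9, 6] cursor@4
After 3 (next): list=[4, 20, 8, 3, 9, 6] cursor@20
After 4 (delete_current): list=[4, 8, 3, 9, 6] cursor@8
After 5 (next): list=[4, 8, 3, 9, 6] cursor@3

Answer: 3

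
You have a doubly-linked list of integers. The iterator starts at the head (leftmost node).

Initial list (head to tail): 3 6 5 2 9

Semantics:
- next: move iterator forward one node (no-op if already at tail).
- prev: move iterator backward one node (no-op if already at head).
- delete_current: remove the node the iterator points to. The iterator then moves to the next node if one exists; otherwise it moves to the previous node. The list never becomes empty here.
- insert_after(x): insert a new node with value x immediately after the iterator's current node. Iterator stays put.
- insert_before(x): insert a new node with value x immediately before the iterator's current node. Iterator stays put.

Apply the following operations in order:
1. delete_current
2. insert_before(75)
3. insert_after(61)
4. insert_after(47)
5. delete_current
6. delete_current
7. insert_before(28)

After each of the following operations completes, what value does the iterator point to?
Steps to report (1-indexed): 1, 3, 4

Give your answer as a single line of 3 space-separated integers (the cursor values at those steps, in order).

After 1 (delete_current): list=[6, 5, 2, 9] cursor@6
After 2 (insert_before(75)): list=[75, 6, 5, 2, 9] cursor@6
After 3 (insert_after(61)): list=[75, 6, 61, 5, 2, 9] cursor@6
After 4 (insert_after(47)): list=[75, 6, 47, 61, 5, 2, 9] cursor@6
After 5 (delete_current): list=[75, 47, 61, 5, 2, 9] cursor@47
After 6 (delete_current): list=[75, 61, 5, 2, 9] cursor@61
After 7 (insert_before(28)): list=[75, 28, 61, 5, 2, 9] cursor@61

Answer: 6 6 6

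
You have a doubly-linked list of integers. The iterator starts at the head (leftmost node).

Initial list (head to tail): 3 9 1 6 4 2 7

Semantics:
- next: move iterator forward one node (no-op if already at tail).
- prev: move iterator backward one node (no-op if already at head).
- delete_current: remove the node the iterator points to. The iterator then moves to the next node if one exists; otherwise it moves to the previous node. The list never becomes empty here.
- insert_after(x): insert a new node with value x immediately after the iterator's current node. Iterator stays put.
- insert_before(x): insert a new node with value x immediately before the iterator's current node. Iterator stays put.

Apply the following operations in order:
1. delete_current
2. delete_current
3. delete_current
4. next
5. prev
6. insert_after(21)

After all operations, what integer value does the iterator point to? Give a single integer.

After 1 (delete_current): list=[9, 1, 6, 4, 2, 7] cursor@9
After 2 (delete_current): list=[1, 6, 4, 2, 7] cursor@1
After 3 (delete_current): list=[6, 4, 2, 7] cursor@6
After 4 (next): list=[6, 4, 2, 7] cursor@4
After 5 (prev): list=[6, 4, 2, 7] cursor@6
After 6 (insert_after(21)): list=[6, 21, 4, 2, 7] cursor@6

Answer: 6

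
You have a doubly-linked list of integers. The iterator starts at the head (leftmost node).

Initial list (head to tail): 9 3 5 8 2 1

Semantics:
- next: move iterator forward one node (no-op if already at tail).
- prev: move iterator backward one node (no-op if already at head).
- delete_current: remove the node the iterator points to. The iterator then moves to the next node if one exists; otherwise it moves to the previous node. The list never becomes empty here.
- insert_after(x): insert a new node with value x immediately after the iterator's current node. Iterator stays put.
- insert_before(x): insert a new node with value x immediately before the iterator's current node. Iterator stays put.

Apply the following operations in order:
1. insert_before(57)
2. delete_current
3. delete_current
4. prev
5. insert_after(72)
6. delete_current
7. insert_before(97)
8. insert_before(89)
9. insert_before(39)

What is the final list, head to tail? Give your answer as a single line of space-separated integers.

Answer: 97 89 39 72 5 8 2 1

Derivation:
After 1 (insert_before(57)): list=[57, 9, 3, 5, 8, 2, 1] cursor@9
After 2 (delete_current): list=[57, 3, 5, 8, 2, 1] cursor@3
After 3 (delete_current): list=[57, 5, 8, 2, 1] cursor@5
After 4 (prev): list=[57, 5, 8, 2, 1] cursor@57
After 5 (insert_after(72)): list=[57, 72, 5, 8, 2, 1] cursor@57
After 6 (delete_current): list=[72, 5, 8, 2, 1] cursor@72
After 7 (insert_before(97)): list=[97, 72, 5, 8, 2, 1] cursor@72
After 8 (insert_before(89)): list=[97, 89, 72, 5, 8, 2, 1] cursor@72
After 9 (insert_before(39)): list=[97, 89, 39, 72, 5, 8, 2, 1] cursor@72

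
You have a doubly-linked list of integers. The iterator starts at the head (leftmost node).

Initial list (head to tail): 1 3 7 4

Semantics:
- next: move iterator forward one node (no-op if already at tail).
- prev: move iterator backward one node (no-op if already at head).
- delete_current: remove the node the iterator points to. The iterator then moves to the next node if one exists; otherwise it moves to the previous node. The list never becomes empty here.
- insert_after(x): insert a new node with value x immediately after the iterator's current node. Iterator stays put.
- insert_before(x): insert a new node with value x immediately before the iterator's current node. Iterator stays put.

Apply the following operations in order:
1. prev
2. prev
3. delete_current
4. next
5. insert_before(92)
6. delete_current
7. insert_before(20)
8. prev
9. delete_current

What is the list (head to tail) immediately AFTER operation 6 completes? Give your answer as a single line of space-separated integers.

Answer: 3 92 4

Derivation:
After 1 (prev): list=[1, 3, 7, 4] cursor@1
After 2 (prev): list=[1, 3, 7, 4] cursor@1
After 3 (delete_current): list=[3, 7, 4] cursor@3
After 4 (next): list=[3, 7, 4] cursor@7
After 5 (insert_before(92)): list=[3, 92, 7, 4] cursor@7
After 6 (delete_current): list=[3, 92, 4] cursor@4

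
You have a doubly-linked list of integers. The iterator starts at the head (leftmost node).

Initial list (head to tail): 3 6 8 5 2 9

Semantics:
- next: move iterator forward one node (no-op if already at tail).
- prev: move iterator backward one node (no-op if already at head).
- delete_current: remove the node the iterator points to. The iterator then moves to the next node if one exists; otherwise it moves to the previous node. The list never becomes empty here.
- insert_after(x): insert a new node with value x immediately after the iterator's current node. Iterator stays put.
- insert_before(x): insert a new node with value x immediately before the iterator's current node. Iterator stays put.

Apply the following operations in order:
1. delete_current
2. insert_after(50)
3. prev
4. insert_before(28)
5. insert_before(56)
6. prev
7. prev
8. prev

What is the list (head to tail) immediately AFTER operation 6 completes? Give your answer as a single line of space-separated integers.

Answer: 28 56 6 50 8 5 2 9

Derivation:
After 1 (delete_current): list=[6, 8, 5, 2, 9] cursor@6
After 2 (insert_after(50)): list=[6, 50, 8, 5, 2, 9] cursor@6
After 3 (prev): list=[6, 50, 8, 5, 2, 9] cursor@6
After 4 (insert_before(28)): list=[28, 6, 50, 8, 5, 2, 9] cursor@6
After 5 (insert_before(56)): list=[28, 56, 6, 50, 8, 5, 2, 9] cursor@6
After 6 (prev): list=[28, 56, 6, 50, 8, 5, 2, 9] cursor@56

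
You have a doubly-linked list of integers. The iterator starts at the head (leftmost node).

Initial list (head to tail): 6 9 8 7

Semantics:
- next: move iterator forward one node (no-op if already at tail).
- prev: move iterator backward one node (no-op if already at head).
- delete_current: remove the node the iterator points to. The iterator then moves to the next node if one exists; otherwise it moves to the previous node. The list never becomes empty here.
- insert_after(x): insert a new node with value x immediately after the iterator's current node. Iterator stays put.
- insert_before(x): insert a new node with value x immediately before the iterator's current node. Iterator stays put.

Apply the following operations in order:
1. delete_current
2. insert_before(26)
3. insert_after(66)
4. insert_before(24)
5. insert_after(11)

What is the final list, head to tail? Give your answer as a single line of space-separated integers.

Answer: 26 24 9 11 66 8 7

Derivation:
After 1 (delete_current): list=[9, 8, 7] cursor@9
After 2 (insert_before(26)): list=[26, 9, 8, 7] cursor@9
After 3 (insert_after(66)): list=[26, 9, 66, 8, 7] cursor@9
After 4 (insert_before(24)): list=[26, 24, 9, 66, 8, 7] cursor@9
After 5 (insert_after(11)): list=[26, 24, 9, 11, 66, 8, 7] cursor@9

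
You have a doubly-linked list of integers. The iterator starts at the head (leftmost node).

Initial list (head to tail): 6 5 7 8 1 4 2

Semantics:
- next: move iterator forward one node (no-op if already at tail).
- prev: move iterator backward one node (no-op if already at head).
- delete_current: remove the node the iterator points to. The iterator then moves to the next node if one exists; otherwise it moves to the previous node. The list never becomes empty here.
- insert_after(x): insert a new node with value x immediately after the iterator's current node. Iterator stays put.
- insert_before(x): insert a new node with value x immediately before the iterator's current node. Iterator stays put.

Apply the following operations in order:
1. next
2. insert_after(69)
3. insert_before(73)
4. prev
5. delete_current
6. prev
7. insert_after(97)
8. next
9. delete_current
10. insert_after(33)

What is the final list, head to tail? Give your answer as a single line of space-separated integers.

After 1 (next): list=[6, 5, 7, 8, 1, 4, 2] cursor@5
After 2 (insert_after(69)): list=[6, 5, 69, 7, 8, 1, 4, 2] cursor@5
After 3 (insert_before(73)): list=[6, 73, 5, 69, 7, 8, 1, 4, 2] cursor@5
After 4 (prev): list=[6, 73, 5, 69, 7, 8, 1, 4, 2] cursor@73
After 5 (delete_current): list=[6, 5, 69, 7, 8, 1, 4, 2] cursor@5
After 6 (prev): list=[6, 5, 69, 7, 8, 1, 4, 2] cursor@6
After 7 (insert_after(97)): list=[6, 97, 5, 69, 7, 8, 1, 4, 2] cursor@6
After 8 (next): list=[6, 97, 5, 69, 7, 8, 1, 4, 2] cursor@97
After 9 (delete_current): list=[6, 5, 69, 7, 8, 1, 4, 2] cursor@5
After 10 (insert_after(33)): list=[6, 5, 33, 69, 7, 8, 1, 4, 2] cursor@5

Answer: 6 5 33 69 7 8 1 4 2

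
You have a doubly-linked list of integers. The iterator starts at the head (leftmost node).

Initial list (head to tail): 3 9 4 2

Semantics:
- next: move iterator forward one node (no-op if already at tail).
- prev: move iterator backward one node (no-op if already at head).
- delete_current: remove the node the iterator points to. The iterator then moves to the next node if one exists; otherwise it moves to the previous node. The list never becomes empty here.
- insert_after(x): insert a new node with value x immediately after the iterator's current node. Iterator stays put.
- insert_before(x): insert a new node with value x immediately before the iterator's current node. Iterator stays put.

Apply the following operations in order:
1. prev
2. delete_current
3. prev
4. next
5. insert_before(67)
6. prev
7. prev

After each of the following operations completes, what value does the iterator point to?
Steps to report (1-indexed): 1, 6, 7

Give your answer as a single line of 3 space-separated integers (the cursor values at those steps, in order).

After 1 (prev): list=[3, 9, 4, 2] cursor@3
After 2 (delete_current): list=[9, 4, 2] cursor@9
After 3 (prev): list=[9, 4, 2] cursor@9
After 4 (next): list=[9, 4, 2] cursor@4
After 5 (insert_before(67)): list=[9, 67, 4, 2] cursor@4
After 6 (prev): list=[9, 67, 4, 2] cursor@67
After 7 (prev): list=[9, 67, 4, 2] cursor@9

Answer: 3 67 9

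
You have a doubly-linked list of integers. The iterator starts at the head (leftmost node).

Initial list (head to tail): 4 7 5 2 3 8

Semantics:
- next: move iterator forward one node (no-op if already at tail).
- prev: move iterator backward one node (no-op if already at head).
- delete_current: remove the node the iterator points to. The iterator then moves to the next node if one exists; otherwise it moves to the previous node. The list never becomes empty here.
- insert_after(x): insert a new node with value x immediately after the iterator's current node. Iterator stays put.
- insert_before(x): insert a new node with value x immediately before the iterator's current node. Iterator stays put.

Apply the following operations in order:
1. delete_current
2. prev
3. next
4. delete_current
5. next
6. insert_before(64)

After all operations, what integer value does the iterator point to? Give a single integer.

Answer: 3

Derivation:
After 1 (delete_current): list=[7, 5, 2, 3, 8] cursor@7
After 2 (prev): list=[7, 5, 2, 3, 8] cursor@7
After 3 (next): list=[7, 5, 2, 3, 8] cursor@5
After 4 (delete_current): list=[7, 2, 3, 8] cursor@2
After 5 (next): list=[7, 2, 3, 8] cursor@3
After 6 (insert_before(64)): list=[7, 2, 64, 3, 8] cursor@3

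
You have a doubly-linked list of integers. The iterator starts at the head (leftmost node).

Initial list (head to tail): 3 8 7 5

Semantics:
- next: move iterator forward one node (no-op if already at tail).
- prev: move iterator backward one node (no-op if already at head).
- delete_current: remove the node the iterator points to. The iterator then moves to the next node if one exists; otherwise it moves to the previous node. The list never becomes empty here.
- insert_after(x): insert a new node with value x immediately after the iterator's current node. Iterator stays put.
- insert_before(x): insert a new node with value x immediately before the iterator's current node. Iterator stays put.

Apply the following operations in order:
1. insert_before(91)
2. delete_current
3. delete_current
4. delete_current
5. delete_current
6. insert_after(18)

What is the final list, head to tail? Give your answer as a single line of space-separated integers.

Answer: 91 18

Derivation:
After 1 (insert_before(91)): list=[91, 3, 8, 7, 5] cursor@3
After 2 (delete_current): list=[91, 8, 7, 5] cursor@8
After 3 (delete_current): list=[91, 7, 5] cursor@7
After 4 (delete_current): list=[91, 5] cursor@5
After 5 (delete_current): list=[91] cursor@91
After 6 (insert_after(18)): list=[91, 18] cursor@91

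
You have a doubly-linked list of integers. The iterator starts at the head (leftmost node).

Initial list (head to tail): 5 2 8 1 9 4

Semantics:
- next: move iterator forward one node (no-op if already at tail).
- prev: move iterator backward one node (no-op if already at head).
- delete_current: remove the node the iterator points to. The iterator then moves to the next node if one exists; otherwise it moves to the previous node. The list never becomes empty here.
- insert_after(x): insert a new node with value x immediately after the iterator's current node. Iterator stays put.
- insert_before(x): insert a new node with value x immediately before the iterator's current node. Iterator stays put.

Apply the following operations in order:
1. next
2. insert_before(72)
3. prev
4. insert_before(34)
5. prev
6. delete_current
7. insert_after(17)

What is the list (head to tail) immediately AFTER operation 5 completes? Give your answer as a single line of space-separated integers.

Answer: 5 34 72 2 8 1 9 4

Derivation:
After 1 (next): list=[5, 2, 8, 1, 9, 4] cursor@2
After 2 (insert_before(72)): list=[5, 72, 2, 8, 1, 9, 4] cursor@2
After 3 (prev): list=[5, 72, 2, 8, 1, 9, 4] cursor@72
After 4 (insert_before(34)): list=[5, 34, 72, 2, 8, 1, 9, 4] cursor@72
After 5 (prev): list=[5, 34, 72, 2, 8, 1, 9, 4] cursor@34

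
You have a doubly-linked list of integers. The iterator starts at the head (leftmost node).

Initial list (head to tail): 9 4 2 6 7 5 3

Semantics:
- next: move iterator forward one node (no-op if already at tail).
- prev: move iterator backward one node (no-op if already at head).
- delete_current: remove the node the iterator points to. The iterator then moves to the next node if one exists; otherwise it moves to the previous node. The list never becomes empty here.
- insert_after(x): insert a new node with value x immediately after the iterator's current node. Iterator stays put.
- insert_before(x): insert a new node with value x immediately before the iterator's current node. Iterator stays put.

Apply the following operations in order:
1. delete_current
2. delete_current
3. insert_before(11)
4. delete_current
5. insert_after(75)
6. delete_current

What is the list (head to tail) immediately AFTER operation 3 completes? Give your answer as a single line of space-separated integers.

After 1 (delete_current): list=[4, 2, 6, 7, 5, 3] cursor@4
After 2 (delete_current): list=[2, 6, 7, 5, 3] cursor@2
After 3 (insert_before(11)): list=[11, 2, 6, 7, 5, 3] cursor@2

Answer: 11 2 6 7 5 3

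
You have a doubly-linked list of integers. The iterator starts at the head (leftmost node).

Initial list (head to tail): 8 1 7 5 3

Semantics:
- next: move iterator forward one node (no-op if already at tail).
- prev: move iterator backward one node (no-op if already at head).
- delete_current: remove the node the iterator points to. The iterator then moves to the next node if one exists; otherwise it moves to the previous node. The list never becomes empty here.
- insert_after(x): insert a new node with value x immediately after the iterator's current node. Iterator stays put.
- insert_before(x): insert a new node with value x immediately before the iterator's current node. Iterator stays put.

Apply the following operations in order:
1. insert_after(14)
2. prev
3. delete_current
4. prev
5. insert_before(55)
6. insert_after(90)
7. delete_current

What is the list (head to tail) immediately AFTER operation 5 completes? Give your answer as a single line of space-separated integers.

After 1 (insert_after(14)): list=[8, 14, 1, 7, 5, 3] cursor@8
After 2 (prev): list=[8, 14, 1, 7, 5, 3] cursor@8
After 3 (delete_current): list=[14, 1, 7, 5, 3] cursor@14
After 4 (prev): list=[14, 1, 7, 5, 3] cursor@14
After 5 (insert_before(55)): list=[55, 14, 1, 7, 5, 3] cursor@14

Answer: 55 14 1 7 5 3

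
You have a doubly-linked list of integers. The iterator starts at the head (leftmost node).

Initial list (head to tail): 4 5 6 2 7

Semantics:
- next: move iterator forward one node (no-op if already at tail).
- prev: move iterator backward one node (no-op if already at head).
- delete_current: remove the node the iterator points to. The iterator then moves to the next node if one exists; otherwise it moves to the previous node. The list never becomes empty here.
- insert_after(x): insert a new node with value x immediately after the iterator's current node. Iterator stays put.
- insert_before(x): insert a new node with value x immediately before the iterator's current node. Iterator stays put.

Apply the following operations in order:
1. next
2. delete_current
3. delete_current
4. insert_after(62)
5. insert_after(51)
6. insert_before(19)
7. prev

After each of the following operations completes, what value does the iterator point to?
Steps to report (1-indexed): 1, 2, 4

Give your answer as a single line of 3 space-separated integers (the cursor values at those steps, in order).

Answer: 5 6 2

Derivation:
After 1 (next): list=[4, 5, 6, 2, 7] cursor@5
After 2 (delete_current): list=[4, 6, 2, 7] cursor@6
After 3 (delete_current): list=[4, 2, 7] cursor@2
After 4 (insert_after(62)): list=[4, 2, 62, 7] cursor@2
After 5 (insert_after(51)): list=[4, 2, 51, 62, 7] cursor@2
After 6 (insert_before(19)): list=[4, 19, 2, 51, 62, 7] cursor@2
After 7 (prev): list=[4, 19, 2, 51, 62, 7] cursor@19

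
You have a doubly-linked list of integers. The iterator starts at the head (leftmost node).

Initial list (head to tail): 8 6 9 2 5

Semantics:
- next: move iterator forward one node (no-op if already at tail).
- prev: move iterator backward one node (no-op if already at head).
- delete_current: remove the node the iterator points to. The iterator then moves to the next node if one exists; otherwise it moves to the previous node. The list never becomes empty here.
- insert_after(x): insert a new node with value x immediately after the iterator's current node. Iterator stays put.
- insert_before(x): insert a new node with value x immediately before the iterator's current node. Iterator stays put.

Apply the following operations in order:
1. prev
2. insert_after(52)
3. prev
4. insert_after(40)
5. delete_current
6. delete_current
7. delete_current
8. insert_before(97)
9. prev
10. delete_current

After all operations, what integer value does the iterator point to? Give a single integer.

After 1 (prev): list=[8, 6, 9, 2, 5] cursor@8
After 2 (insert_after(52)): list=[8, 52, 6, 9, 2, 5] cursor@8
After 3 (prev): list=[8, 52, 6, 9, 2, 5] cursor@8
After 4 (insert_after(40)): list=[8, 40, 52, 6, 9, 2, 5] cursor@8
After 5 (delete_current): list=[40, 52, 6, 9, 2, 5] cursor@40
After 6 (delete_current): list=[52, 6, 9, 2, 5] cursor@52
After 7 (delete_current): list=[6, 9, 2, 5] cursor@6
After 8 (insert_before(97)): list=[97, 6, 9, 2, 5] cursor@6
After 9 (prev): list=[97, 6, 9, 2, 5] cursor@97
After 10 (delete_current): list=[6, 9, 2, 5] cursor@6

Answer: 6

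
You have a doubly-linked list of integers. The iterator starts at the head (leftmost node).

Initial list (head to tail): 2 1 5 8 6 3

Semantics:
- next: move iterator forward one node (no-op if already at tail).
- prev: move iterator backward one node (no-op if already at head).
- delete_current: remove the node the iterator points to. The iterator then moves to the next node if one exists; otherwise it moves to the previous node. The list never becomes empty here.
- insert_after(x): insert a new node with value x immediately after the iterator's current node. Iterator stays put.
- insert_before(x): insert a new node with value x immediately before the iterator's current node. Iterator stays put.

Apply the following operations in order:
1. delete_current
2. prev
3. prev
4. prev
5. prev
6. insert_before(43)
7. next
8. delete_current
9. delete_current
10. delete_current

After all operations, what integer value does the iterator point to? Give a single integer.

Answer: 3

Derivation:
After 1 (delete_current): list=[1, 5, 8, 6, 3] cursor@1
After 2 (prev): list=[1, 5, 8, 6, 3] cursor@1
After 3 (prev): list=[1, 5, 8, 6, 3] cursor@1
After 4 (prev): list=[1, 5, 8, 6, 3] cursor@1
After 5 (prev): list=[1, 5, 8, 6, 3] cursor@1
After 6 (insert_before(43)): list=[43, 1, 5, 8, 6, 3] cursor@1
After 7 (next): list=[43, 1, 5, 8, 6, 3] cursor@5
After 8 (delete_current): list=[43, 1, 8, 6, 3] cursor@8
After 9 (delete_current): list=[43, 1, 6, 3] cursor@6
After 10 (delete_current): list=[43, 1, 3] cursor@3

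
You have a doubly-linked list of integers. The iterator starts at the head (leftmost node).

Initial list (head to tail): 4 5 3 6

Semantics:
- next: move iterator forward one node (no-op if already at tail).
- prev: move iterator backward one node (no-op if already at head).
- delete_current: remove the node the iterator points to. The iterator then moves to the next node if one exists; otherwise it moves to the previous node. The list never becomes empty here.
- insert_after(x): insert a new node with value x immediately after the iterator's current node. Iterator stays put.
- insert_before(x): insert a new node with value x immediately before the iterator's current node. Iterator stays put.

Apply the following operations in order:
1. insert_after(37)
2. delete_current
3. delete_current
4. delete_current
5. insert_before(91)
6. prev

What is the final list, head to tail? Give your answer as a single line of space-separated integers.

After 1 (insert_after(37)): list=[4, 37, 5, 3, 6] cursor@4
After 2 (delete_current): list=[37, 5, 3, 6] cursor@37
After 3 (delete_current): list=[5, 3, 6] cursor@5
After 4 (delete_current): list=[3, 6] cursor@3
After 5 (insert_before(91)): list=[91, 3, 6] cursor@3
After 6 (prev): list=[91, 3, 6] cursor@91

Answer: 91 3 6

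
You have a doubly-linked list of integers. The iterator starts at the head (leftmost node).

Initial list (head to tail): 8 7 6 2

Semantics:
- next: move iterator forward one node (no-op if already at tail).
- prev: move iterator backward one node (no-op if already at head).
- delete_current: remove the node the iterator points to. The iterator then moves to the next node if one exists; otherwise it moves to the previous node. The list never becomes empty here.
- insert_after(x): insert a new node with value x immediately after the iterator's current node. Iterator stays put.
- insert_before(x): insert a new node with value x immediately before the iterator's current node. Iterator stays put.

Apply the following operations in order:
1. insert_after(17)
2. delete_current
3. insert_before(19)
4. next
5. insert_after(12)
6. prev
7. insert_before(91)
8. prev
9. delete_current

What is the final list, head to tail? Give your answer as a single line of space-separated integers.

Answer: 19 17 7 12 6 2

Derivation:
After 1 (insert_after(17)): list=[8, 17, 7, 6, 2] cursor@8
After 2 (delete_current): list=[17, 7, 6, 2] cursor@17
After 3 (insert_before(19)): list=[19, 17, 7, 6, 2] cursor@17
After 4 (next): list=[19, 17, 7, 6, 2] cursor@7
After 5 (insert_after(12)): list=[19, 17, 7, 12, 6, 2] cursor@7
After 6 (prev): list=[19, 17, 7, 12, 6, 2] cursor@17
After 7 (insert_before(91)): list=[19, 91, 17, 7, 12, 6, 2] cursor@17
After 8 (prev): list=[19, 91, 17, 7, 12, 6, 2] cursor@91
After 9 (delete_current): list=[19, 17, 7, 12, 6, 2] cursor@17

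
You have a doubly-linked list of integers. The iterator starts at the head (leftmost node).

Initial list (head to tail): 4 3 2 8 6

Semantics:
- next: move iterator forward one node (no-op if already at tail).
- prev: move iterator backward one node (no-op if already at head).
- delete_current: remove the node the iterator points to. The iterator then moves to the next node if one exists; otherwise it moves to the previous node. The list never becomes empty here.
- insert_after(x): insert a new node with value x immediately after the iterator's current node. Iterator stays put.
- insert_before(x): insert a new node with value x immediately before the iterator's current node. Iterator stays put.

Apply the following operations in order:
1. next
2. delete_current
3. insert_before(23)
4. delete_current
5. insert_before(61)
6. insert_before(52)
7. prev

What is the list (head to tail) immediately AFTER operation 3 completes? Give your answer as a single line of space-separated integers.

Answer: 4 23 2 8 6

Derivation:
After 1 (next): list=[4, 3, 2, 8, 6] cursor@3
After 2 (delete_current): list=[4, 2, 8, 6] cursor@2
After 3 (insert_before(23)): list=[4, 23, 2, 8, 6] cursor@2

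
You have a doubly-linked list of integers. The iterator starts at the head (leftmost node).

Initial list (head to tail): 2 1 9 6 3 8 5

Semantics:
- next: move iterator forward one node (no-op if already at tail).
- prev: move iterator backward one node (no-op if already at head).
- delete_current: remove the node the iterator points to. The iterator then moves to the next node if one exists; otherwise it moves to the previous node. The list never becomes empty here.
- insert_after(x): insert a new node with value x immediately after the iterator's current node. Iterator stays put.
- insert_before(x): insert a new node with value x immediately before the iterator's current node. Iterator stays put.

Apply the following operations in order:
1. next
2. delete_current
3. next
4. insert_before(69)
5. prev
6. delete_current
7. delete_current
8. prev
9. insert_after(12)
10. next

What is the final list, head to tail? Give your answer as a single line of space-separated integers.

Answer: 2 9 12 3 8 5

Derivation:
After 1 (next): list=[2, 1, 9, 6, 3, 8, 5] cursor@1
After 2 (delete_current): list=[2, 9, 6, 3, 8, 5] cursor@9
After 3 (next): list=[2, 9, 6, 3, 8, 5] cursor@6
After 4 (insert_before(69)): list=[2, 9, 69, 6, 3, 8, 5] cursor@6
After 5 (prev): list=[2, 9, 69, 6, 3, 8, 5] cursor@69
After 6 (delete_current): list=[2, 9, 6, 3, 8, 5] cursor@6
After 7 (delete_current): list=[2, 9, 3, 8, 5] cursor@3
After 8 (prev): list=[2, 9, 3, 8, 5] cursor@9
After 9 (insert_after(12)): list=[2, 9, 12, 3, 8, 5] cursor@9
After 10 (next): list=[2, 9, 12, 3, 8, 5] cursor@12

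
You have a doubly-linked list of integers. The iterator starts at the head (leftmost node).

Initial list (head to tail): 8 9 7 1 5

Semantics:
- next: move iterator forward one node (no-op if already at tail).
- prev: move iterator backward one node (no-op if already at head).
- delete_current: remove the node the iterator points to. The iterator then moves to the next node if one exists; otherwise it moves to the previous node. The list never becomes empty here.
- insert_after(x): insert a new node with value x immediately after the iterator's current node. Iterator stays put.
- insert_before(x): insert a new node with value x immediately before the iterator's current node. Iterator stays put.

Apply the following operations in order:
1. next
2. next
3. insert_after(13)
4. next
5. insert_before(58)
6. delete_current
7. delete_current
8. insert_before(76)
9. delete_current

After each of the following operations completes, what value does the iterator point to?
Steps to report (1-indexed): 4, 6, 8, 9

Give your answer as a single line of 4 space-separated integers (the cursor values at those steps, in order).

Answer: 13 1 5 76

Derivation:
After 1 (next): list=[8, 9, 7, 1, 5] cursor@9
After 2 (next): list=[8, 9, 7, 1, 5] cursor@7
After 3 (insert_after(13)): list=[8, 9, 7, 13, 1, 5] cursor@7
After 4 (next): list=[8, 9, 7, 13, 1, 5] cursor@13
After 5 (insert_before(58)): list=[8, 9, 7, 58, 13, 1, 5] cursor@13
After 6 (delete_current): list=[8, 9, 7, 58, 1, 5] cursor@1
After 7 (delete_current): list=[8, 9, 7, 58, 5] cursor@5
After 8 (insert_before(76)): list=[8, 9, 7, 58, 76, 5] cursor@5
After 9 (delete_current): list=[8, 9, 7, 58, 76] cursor@76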